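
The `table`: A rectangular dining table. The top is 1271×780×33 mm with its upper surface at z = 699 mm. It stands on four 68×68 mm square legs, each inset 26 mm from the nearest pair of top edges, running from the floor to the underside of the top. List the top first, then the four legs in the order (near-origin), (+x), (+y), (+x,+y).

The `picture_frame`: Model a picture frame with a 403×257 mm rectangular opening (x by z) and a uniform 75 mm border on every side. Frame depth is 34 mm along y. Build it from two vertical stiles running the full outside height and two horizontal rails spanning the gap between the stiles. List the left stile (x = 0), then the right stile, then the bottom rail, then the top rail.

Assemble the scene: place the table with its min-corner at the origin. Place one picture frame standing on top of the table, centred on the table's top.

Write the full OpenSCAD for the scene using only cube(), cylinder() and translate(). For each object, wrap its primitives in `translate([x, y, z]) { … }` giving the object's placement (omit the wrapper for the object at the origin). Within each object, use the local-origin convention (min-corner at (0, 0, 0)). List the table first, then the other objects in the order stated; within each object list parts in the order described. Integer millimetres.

translate([0, 0, 666]) cube([1271, 780, 33]);
translate([26, 26, 0]) cube([68, 68, 666]);
translate([1177, 26, 0]) cube([68, 68, 666]);
translate([26, 686, 0]) cube([68, 68, 666]);
translate([1177, 686, 0]) cube([68, 68, 666]);
translate([359, 373, 699]) {
  cube([75, 34, 407]);
  translate([478, 0, 0]) cube([75, 34, 407]);
  translate([75, 0, 0]) cube([403, 34, 75]);
  translate([75, 0, 332]) cube([403, 34, 75]);
}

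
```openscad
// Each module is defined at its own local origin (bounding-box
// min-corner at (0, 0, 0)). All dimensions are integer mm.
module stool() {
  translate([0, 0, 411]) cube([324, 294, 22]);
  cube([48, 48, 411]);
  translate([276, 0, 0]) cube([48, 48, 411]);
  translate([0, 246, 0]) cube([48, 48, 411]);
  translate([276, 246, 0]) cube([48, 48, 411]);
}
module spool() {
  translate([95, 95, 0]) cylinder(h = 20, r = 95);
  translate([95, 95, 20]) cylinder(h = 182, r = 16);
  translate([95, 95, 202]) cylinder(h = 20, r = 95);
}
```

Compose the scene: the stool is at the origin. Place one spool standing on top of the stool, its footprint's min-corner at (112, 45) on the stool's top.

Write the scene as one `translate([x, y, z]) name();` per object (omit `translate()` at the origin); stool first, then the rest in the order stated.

stool();
translate([112, 45, 433]) spool();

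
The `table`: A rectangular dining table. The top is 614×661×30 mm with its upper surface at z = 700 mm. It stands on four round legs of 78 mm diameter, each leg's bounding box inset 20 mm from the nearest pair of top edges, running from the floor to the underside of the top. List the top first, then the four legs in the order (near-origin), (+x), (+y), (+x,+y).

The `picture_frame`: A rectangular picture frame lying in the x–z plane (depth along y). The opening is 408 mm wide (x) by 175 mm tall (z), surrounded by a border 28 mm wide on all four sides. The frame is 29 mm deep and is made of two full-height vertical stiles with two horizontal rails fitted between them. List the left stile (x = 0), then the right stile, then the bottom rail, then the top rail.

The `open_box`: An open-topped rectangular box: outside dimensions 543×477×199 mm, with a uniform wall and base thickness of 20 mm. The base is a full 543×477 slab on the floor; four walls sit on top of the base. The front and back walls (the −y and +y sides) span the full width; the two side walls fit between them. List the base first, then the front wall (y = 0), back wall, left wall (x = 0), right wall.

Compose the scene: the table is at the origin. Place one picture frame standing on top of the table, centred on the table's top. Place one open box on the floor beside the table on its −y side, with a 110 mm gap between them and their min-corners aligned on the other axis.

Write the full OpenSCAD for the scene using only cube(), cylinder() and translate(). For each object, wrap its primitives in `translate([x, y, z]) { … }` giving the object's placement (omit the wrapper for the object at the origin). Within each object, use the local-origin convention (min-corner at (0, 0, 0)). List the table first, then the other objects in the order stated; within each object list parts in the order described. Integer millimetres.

translate([0, 0, 670]) cube([614, 661, 30]);
translate([59, 59, 0]) cylinder(h = 670, r = 39);
translate([555, 59, 0]) cylinder(h = 670, r = 39);
translate([59, 602, 0]) cylinder(h = 670, r = 39);
translate([555, 602, 0]) cylinder(h = 670, r = 39);
translate([75, 316, 700]) {
  cube([28, 29, 231]);
  translate([436, 0, 0]) cube([28, 29, 231]);
  translate([28, 0, 0]) cube([408, 29, 28]);
  translate([28, 0, 203]) cube([408, 29, 28]);
}
translate([0, -587, 0]) {
  cube([543, 477, 20]);
  translate([0, 0, 20]) cube([543, 20, 179]);
  translate([0, 457, 20]) cube([543, 20, 179]);
  translate([0, 20, 20]) cube([20, 437, 179]);
  translate([523, 20, 20]) cube([20, 437, 179]);
}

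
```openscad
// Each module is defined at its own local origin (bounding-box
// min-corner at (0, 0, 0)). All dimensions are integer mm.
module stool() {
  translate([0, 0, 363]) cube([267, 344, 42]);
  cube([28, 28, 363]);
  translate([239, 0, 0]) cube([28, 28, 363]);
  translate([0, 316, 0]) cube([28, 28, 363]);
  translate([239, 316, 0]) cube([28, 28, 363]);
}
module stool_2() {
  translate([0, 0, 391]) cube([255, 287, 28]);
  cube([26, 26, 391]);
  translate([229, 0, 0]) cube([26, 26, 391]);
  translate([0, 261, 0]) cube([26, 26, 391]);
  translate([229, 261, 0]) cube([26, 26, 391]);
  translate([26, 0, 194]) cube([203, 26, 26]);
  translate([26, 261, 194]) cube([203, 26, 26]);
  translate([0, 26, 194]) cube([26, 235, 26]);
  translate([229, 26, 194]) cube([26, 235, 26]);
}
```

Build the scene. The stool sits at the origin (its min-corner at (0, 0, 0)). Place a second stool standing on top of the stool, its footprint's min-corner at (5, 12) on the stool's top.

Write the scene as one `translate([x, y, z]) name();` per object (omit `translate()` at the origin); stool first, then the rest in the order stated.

stool();
translate([5, 12, 405]) stool_2();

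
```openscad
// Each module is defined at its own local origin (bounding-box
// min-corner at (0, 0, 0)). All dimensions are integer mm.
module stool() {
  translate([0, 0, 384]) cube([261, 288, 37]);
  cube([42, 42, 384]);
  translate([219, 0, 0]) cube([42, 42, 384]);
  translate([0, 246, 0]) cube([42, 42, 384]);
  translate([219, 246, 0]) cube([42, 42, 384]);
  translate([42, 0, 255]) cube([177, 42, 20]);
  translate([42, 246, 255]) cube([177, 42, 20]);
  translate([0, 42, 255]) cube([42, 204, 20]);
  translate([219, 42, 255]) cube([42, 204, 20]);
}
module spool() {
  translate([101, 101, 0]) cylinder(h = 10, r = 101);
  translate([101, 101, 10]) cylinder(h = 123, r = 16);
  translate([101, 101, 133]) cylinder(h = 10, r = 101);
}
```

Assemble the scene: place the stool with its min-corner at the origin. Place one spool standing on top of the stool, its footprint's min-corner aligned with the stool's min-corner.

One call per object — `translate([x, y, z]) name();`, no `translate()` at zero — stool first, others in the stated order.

stool();
translate([0, 0, 421]) spool();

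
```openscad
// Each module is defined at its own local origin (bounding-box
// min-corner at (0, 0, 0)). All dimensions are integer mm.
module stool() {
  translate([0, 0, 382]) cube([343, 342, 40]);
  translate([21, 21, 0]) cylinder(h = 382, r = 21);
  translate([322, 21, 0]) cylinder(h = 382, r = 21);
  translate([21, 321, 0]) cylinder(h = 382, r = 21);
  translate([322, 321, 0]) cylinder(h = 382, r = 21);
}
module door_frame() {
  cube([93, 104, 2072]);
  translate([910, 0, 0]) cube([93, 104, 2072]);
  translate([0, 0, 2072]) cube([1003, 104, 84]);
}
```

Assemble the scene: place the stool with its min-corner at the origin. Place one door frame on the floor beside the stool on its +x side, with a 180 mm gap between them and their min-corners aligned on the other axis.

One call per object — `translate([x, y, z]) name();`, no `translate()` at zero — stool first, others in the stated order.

stool();
translate([523, 0, 0]) door_frame();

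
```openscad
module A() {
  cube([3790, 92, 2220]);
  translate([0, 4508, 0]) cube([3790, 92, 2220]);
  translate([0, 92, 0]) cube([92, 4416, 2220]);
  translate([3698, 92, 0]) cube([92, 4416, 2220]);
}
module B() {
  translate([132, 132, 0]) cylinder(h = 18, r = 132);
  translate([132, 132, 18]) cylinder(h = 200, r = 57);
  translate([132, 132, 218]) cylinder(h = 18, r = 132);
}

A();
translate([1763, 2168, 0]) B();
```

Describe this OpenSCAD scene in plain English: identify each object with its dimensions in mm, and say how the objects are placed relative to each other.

A is the wall frame of a small rectangular building: four walls, each 2220 mm tall and 92 mm thick, enclosing a footprint 3790 mm (x) by 4600 mm (y) outside-to-outside, with no floor or roof. The front and back walls (the −y and +y sides) span the full width; the two side walls fit between them.

B is a spool: two coaxial disc flanges of radius 132 mm and thickness 18 mm, joined by a core cylinder of radius 57 mm and height 200 mm. The lower flange rests on z = 0 and the three cylinders share a vertical axis.

The spool sits inside the house frame, centred.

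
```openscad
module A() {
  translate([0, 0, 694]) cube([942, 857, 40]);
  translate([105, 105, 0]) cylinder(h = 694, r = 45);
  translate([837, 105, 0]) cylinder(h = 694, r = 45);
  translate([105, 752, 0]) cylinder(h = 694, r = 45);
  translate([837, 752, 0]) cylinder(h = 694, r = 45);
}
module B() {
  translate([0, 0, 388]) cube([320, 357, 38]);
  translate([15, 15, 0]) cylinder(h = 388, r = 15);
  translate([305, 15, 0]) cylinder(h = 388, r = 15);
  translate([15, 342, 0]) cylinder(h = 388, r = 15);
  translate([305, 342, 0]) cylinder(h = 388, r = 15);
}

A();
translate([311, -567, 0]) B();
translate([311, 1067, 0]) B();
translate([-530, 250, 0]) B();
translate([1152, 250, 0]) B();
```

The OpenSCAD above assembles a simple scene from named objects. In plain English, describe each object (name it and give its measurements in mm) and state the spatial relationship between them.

A is a rectangular dining table. The top is 942×857×40 mm with its upper surface at z = 734 mm. It stands on four round legs of 90 mm diameter, each leg's bounding box inset 60 mm from the nearest pair of top edges, running from the floor to the underside of the top.

B is a four-legged stool. The seat is a 320×357×38 mm slab whose top surface is at z = 426 mm; four round legs, each 30 mm in diameter, run from the floor (z = 0) to the underside of the seat, each leg's axis is inset half a diameter from the nearest pair of seat edges (so the leg's bounding box is flush with the corner).

Four stools sit around the table at the −y, +y, −x, +x sides.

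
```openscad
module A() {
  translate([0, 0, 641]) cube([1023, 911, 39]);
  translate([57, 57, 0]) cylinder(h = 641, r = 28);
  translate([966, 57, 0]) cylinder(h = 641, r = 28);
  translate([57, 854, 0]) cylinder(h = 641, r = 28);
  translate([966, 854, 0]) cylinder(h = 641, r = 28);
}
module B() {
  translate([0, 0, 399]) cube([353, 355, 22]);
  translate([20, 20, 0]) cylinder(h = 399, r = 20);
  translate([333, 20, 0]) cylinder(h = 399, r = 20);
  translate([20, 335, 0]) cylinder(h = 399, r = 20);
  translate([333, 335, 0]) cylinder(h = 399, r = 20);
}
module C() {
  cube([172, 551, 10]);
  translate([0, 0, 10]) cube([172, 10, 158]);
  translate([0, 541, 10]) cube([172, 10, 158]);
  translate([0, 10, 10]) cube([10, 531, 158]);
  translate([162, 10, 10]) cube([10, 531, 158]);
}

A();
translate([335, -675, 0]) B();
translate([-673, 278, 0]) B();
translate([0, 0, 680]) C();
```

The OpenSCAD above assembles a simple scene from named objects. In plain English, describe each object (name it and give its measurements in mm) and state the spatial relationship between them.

A is a table with a 1023×911 mm rectangular top, 39 mm thick, top surface at z = 680 mm, supported by four round legs of 56 mm diameter, each leg's bounding box inset 29 mm from the nearest pair of top edges, running from the floor.

B is a four-legged stool. The seat is 353×355 mm, 22 mm thick, top at z = 421 mm. It stands on four round legs, each 40 mm in diameter, from z = 0 to the seat underside, each leg's axis is inset half a diameter from the nearest pair of seat edges (so the leg's bounding box is flush with the corner).

C is an open storage box with external size 172×551×168 mm and wall thickness 10 mm (the base is also 10 mm thick). The base covers the whole footprint; the four walls stand on the base, with the y-facing walls full-width and the x-facing walls fitting between their inner faces.

Two stools sit around the table at the −y, −x sides. The open box is on top of the table.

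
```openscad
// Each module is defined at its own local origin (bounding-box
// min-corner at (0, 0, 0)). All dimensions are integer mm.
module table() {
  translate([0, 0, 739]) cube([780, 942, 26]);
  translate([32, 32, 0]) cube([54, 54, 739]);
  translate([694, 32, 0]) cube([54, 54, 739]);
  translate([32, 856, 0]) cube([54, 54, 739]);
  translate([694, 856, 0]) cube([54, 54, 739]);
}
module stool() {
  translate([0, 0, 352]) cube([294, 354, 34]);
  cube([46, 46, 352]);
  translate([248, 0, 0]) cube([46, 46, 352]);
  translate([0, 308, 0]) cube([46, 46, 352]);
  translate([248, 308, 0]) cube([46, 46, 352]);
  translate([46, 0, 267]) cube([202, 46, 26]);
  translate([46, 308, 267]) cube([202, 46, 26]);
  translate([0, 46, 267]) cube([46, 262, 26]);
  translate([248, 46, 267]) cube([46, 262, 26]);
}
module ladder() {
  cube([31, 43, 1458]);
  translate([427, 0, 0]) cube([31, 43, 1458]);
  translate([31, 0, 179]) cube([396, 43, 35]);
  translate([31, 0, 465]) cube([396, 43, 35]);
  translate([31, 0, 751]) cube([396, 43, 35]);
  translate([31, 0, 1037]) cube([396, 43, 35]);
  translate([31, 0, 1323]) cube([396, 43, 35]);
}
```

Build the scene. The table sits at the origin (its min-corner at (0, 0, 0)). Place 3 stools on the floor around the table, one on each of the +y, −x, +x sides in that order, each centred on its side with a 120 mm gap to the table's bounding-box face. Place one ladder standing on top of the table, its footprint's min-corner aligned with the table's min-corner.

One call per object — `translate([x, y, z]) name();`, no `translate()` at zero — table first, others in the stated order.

table();
translate([243, 1062, 0]) stool();
translate([-414, 294, 0]) stool();
translate([900, 294, 0]) stool();
translate([0, 0, 765]) ladder();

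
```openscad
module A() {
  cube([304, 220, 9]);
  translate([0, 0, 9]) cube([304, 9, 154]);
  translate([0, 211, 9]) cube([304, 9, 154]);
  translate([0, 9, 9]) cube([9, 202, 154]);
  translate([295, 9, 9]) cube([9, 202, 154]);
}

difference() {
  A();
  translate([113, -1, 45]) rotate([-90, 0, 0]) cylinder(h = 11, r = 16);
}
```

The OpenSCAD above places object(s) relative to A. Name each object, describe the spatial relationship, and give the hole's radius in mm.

The subtracted cylinder has r = 16 mm.

A is an open box. The open box has a circular hole through its front wall. The hole's radius is 16 mm.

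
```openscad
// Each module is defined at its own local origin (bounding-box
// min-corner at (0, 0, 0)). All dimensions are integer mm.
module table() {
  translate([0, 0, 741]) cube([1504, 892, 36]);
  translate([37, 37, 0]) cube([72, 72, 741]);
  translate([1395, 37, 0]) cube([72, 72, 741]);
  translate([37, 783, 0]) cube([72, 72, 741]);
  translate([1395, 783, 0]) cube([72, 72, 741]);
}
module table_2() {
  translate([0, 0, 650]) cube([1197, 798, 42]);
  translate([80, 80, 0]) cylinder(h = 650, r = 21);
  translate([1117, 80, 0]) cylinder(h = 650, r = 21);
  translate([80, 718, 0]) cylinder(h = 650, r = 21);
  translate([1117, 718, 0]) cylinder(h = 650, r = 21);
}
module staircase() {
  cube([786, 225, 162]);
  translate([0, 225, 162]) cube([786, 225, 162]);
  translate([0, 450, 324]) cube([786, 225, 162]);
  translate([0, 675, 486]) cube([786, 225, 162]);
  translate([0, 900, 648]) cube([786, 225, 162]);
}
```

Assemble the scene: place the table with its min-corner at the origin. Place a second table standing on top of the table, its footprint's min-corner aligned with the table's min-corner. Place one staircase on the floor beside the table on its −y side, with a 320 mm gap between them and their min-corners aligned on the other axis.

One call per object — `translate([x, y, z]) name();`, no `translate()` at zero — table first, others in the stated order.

table();
translate([0, 0, 777]) table_2();
translate([0, -1445, 0]) staircase();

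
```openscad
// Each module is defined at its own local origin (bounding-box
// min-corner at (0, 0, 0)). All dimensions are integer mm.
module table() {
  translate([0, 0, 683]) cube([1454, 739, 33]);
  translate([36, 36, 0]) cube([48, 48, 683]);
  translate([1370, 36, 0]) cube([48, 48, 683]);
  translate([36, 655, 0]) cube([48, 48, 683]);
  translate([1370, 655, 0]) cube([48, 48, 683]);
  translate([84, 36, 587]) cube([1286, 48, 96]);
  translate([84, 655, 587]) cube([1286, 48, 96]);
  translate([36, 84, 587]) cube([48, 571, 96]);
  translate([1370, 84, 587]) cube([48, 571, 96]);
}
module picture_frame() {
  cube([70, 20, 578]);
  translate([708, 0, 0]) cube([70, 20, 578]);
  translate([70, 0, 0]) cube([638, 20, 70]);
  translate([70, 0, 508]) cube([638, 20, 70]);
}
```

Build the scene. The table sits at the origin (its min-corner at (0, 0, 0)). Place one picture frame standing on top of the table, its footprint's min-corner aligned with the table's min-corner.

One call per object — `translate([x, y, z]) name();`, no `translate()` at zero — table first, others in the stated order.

table();
translate([0, 0, 716]) picture_frame();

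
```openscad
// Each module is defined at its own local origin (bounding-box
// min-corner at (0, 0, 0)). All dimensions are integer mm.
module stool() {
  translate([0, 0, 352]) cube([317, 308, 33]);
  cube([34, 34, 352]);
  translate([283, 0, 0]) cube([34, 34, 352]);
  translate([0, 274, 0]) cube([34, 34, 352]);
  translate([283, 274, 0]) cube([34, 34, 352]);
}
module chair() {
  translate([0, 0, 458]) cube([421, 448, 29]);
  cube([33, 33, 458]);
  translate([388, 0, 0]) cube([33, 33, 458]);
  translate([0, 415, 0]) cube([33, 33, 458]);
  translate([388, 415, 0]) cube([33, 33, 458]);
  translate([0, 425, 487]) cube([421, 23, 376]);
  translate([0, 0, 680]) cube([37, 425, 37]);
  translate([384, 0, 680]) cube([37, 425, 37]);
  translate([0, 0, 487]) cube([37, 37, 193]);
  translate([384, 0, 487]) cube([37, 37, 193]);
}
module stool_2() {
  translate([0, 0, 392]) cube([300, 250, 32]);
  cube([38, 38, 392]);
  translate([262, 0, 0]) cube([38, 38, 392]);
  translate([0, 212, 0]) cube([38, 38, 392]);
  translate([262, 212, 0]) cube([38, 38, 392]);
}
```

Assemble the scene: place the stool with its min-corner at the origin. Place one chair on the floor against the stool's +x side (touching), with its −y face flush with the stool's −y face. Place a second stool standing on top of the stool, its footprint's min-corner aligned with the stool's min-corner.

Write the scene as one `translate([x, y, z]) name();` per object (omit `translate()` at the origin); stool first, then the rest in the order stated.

stool();
translate([317, 0, 0]) chair();
translate([0, 0, 385]) stool_2();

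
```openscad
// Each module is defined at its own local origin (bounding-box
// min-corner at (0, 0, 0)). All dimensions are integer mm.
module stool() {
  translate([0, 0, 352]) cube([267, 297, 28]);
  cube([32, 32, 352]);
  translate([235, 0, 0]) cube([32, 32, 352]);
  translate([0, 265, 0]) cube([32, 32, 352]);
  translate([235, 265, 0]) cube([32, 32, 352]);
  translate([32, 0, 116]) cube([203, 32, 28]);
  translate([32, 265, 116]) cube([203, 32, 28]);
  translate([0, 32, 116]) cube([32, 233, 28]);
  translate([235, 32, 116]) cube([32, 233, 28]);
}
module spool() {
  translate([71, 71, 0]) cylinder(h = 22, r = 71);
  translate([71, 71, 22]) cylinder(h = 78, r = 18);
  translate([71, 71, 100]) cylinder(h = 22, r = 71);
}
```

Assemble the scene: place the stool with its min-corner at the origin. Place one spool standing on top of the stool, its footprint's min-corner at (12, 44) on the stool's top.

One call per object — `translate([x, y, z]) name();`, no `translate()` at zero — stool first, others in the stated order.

stool();
translate([12, 44, 380]) spool();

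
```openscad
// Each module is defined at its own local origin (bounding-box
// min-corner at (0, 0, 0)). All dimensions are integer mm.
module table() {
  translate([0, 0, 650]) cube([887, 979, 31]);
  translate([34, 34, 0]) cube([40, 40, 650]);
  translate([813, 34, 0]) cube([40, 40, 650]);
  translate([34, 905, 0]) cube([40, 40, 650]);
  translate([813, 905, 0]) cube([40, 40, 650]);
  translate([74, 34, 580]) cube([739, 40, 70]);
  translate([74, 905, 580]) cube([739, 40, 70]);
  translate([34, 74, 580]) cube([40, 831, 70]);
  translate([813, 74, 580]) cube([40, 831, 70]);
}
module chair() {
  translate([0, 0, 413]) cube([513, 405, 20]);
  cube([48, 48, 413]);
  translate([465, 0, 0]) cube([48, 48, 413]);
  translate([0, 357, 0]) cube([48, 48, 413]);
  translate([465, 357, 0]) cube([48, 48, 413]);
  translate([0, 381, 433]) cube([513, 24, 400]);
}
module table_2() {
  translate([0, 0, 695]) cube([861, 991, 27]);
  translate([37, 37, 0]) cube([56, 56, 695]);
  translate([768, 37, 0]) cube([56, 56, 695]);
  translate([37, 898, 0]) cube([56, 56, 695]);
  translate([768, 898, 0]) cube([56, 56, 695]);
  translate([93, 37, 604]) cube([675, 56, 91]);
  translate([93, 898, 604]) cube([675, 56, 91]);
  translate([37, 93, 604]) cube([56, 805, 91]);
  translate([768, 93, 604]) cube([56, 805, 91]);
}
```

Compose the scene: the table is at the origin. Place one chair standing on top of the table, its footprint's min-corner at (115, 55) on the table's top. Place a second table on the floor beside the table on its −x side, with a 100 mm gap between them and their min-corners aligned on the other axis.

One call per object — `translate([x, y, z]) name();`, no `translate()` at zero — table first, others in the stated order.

table();
translate([115, 55, 681]) chair();
translate([-961, 0, 0]) table_2();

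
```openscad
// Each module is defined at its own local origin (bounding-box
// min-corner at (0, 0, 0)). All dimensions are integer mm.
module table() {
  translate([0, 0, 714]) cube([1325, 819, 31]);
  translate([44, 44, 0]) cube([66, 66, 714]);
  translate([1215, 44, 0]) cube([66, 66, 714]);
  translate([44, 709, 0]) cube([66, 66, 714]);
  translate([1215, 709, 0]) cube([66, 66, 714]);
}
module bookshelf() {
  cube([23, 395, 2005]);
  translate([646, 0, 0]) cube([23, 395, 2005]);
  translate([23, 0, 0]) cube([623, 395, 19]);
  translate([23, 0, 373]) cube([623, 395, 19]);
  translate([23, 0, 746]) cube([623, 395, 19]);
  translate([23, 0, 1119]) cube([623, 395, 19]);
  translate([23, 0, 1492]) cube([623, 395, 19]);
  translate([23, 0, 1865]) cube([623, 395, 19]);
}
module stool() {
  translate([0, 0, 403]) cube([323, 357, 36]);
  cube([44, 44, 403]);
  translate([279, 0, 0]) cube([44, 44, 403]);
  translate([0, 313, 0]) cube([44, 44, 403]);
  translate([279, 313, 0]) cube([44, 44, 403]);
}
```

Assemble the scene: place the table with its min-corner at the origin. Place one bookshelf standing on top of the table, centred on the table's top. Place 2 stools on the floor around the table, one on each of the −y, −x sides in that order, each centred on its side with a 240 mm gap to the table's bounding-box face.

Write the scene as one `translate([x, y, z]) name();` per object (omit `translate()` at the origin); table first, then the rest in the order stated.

table();
translate([328, 212, 745]) bookshelf();
translate([501, -597, 0]) stool();
translate([-563, 231, 0]) stool();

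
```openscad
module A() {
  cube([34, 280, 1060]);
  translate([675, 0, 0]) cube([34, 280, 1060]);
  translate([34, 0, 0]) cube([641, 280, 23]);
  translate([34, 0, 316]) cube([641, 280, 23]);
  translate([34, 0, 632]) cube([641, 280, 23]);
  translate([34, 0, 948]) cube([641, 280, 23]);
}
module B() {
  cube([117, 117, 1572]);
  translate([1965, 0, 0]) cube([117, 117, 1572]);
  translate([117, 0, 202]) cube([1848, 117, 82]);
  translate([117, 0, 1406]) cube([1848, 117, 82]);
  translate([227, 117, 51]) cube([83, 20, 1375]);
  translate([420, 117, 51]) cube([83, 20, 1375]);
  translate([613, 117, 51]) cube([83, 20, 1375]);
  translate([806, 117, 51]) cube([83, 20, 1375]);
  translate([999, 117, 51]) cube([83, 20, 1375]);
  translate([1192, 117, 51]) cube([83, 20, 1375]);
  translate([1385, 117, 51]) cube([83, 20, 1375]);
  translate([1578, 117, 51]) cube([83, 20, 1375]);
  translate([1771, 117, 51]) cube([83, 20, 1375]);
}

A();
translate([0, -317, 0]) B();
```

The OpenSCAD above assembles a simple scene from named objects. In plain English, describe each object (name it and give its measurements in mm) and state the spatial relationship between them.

A is a bookshelf 709 mm wide overall, 280 mm deep and 1060 mm tall. The two sides are 34 mm thick vertical panels. 4 horizontal shelves of 23 mm thickness span between the inner faces of the sides; the lowest shelf sits on the floor and shelves are stacked with a clear vertical gap of 293 mm between each pair.

B is a fence section. Two 117×117 mm posts, 1572 mm tall, stand on the floor with a clear span of 1848 mm between their inner faces. Two horizontal rails of 117×82 mm section span the gap between the posts with their undersides at z = 202 mm and z = 1406 mm, flush with the posts' −y face. 9 pickets, each 83 mm wide, 20 mm thick and 1375 mm tall, are fixed to the +y face of the rails with their bottoms at z = 51 mm, evenly spaced across the span with equal gaps (rounded down to the nearest mm) at the −x end and between each pair — any rounding remainder accumulates at the +x end.

The fence section is on the floor beside the bookshelf on its −y side.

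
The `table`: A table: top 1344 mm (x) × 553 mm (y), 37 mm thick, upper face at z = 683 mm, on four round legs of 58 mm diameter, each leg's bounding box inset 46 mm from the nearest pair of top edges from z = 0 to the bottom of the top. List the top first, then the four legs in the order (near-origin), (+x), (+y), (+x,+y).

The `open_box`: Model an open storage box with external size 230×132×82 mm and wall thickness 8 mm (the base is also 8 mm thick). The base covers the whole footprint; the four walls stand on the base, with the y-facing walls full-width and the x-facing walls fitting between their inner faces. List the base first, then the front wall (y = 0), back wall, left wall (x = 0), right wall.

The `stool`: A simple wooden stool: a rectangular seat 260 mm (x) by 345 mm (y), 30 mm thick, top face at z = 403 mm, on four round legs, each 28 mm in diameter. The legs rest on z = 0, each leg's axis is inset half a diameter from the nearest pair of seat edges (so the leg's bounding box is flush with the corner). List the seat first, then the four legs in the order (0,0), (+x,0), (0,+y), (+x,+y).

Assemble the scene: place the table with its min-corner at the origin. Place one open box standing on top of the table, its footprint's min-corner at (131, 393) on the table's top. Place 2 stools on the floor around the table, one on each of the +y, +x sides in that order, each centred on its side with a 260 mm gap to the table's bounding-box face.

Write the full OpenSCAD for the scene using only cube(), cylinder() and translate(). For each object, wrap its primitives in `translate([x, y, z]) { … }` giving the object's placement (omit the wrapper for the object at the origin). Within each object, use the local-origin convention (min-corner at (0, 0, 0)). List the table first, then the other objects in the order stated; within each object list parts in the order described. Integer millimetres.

translate([0, 0, 646]) cube([1344, 553, 37]);
translate([75, 75, 0]) cylinder(h = 646, r = 29);
translate([1269, 75, 0]) cylinder(h = 646, r = 29);
translate([75, 478, 0]) cylinder(h = 646, r = 29);
translate([1269, 478, 0]) cylinder(h = 646, r = 29);
translate([131, 393, 683]) {
  cube([230, 132, 8]);
  translate([0, 0, 8]) cube([230, 8, 74]);
  translate([0, 124, 8]) cube([230, 8, 74]);
  translate([0, 8, 8]) cube([8, 116, 74]);
  translate([222, 8, 8]) cube([8, 116, 74]);
}
translate([542, 813, 0]) {
  translate([0, 0, 373]) cube([260, 345, 30]);
  translate([14, 14, 0]) cylinder(h = 373, r = 14);
  translate([246, 14, 0]) cylinder(h = 373, r = 14);
  translate([14, 331, 0]) cylinder(h = 373, r = 14);
  translate([246, 331, 0]) cylinder(h = 373, r = 14);
}
translate([1604, 104, 0]) {
  translate([0, 0, 373]) cube([260, 345, 30]);
  translate([14, 14, 0]) cylinder(h = 373, r = 14);
  translate([246, 14, 0]) cylinder(h = 373, r = 14);
  translate([14, 331, 0]) cylinder(h = 373, r = 14);
  translate([246, 331, 0]) cylinder(h = 373, r = 14);
}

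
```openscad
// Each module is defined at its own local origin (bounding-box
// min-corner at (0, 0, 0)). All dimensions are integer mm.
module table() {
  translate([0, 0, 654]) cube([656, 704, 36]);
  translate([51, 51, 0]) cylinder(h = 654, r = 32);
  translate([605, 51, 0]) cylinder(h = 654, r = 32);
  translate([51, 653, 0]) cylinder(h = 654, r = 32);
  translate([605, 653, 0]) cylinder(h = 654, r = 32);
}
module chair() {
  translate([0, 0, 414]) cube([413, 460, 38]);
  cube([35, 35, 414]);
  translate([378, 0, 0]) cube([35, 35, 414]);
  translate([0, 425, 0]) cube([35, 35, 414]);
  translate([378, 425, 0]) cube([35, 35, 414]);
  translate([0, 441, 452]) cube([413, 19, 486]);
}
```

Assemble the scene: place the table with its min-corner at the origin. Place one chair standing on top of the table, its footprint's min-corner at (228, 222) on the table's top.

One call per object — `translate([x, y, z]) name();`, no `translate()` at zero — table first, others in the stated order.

table();
translate([228, 222, 690]) chair();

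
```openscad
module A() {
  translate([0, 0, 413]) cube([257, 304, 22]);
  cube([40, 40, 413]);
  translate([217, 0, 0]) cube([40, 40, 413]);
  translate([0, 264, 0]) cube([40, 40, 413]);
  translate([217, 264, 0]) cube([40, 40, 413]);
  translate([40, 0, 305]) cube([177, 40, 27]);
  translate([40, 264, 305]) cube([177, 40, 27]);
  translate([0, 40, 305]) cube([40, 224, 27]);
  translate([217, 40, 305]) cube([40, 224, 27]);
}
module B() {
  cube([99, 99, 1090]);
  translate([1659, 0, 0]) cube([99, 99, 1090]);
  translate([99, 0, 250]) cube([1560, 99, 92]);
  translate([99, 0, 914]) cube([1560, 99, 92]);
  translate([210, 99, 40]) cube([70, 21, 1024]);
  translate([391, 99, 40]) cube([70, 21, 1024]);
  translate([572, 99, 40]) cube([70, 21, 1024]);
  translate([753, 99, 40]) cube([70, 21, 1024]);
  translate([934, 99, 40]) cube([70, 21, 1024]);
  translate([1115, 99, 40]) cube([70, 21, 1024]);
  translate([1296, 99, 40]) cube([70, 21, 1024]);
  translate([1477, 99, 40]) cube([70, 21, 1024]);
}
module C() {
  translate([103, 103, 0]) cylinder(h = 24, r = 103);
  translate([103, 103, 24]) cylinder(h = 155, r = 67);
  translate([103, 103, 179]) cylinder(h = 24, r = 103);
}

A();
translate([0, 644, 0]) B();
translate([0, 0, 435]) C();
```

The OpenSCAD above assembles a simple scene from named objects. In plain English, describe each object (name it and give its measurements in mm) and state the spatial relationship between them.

A is a four-legged stool. The seat is 257×304 mm, 22 mm thick, top at z = 435 mm. It stands on four square legs, each 40×40 mm in cross-section, from z = 0 to the seat underside, each flush with a corner of the seat. Four stretchers, 40 mm wide and 27 mm tall, connect adjacent legs with their undersides at z = 305 mm, each running between the inner faces of the legs it joins and aligned with the legs' outer faces on the other axis.

B is a fence section. Two 99×99 mm posts, 1090 mm tall, stand on the floor with a clear span of 1560 mm between their inner faces. Two horizontal rails of 99×92 mm section span the gap between the posts with their undersides at z = 250 mm and z = 914 mm, flush with the posts' −y face. 8 pickets, each 70 mm wide, 21 mm thick and 1024 mm tall, are fixed to the +y face of the rails with their bottoms at z = 40 mm, evenly spaced across the span with equal gaps (rounded down to the nearest mm) at the −x end and between each pair — any rounding remainder accumulates at the +x end.

C is a spool: two coaxial disc flanges of radius 103 mm and thickness 24 mm, joined by a core cylinder of radius 67 mm and height 155 mm. The lower flange rests on z = 0 and the three cylinders share a vertical axis.

The fence section is on the floor beside the stool on its +y side. The spool is on top of the stool.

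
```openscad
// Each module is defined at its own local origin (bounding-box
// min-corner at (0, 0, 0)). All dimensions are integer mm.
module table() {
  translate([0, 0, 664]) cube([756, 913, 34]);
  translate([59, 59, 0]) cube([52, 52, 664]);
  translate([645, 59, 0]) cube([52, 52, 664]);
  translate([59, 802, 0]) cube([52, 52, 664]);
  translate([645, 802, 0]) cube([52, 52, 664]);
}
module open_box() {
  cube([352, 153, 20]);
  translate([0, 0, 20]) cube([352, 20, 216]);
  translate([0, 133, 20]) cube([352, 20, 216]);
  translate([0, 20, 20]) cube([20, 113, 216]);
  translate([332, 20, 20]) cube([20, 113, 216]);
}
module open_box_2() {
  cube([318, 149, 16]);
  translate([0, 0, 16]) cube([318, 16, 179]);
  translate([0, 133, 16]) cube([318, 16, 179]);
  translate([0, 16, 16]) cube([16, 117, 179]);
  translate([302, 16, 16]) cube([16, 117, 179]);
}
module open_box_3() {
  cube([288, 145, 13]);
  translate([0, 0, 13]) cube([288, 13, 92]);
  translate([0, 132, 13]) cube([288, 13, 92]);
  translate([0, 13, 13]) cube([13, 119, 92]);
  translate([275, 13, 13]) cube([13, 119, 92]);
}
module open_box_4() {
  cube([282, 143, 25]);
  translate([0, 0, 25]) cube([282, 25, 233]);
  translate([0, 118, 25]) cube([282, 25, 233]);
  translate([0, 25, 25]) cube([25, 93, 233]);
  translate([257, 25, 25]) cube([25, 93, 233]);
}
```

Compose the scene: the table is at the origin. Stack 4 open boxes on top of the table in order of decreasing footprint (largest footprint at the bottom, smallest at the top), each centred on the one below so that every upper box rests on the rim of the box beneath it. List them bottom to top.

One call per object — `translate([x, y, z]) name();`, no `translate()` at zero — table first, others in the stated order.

table();
translate([202, 380, 698]) open_box();
translate([219, 382, 934]) open_box_2();
translate([234, 384, 1129]) open_box_3();
translate([237, 385, 1234]) open_box_4();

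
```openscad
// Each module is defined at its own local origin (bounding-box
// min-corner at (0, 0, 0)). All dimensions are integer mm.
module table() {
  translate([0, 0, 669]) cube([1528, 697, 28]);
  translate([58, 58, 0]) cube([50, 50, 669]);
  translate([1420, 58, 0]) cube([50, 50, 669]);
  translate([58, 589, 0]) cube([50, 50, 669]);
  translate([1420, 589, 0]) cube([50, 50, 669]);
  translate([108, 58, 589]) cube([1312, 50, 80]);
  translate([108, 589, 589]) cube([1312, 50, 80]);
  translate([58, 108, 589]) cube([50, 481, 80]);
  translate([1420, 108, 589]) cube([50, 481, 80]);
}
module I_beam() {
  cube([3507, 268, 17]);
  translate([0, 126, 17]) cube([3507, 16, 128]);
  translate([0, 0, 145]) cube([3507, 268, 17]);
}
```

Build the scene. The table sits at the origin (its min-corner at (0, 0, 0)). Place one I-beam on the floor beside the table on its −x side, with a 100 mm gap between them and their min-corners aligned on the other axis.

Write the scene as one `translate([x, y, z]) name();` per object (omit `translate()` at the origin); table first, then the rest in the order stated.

table();
translate([-3607, 0, 0]) I_beam();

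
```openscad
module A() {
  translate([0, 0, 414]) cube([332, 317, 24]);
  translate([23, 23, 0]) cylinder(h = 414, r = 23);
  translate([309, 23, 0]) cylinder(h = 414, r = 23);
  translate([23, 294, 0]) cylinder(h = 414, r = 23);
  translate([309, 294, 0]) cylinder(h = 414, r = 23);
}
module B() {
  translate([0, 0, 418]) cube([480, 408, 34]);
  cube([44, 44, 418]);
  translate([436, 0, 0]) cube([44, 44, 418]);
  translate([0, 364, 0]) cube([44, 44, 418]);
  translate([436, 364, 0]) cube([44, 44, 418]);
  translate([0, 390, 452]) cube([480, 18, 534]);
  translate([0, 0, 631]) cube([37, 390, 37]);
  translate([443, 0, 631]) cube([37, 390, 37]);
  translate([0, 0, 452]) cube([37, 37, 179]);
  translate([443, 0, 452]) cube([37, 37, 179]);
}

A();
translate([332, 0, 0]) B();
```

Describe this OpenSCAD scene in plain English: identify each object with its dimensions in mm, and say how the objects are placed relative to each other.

A is a four-legged stool. The seat is 332×317 mm, 24 mm thick, top at z = 438 mm. It stands on four round legs, each 46 mm in diameter, from z = 0 to the seat underside, each leg's axis is inset half a diameter from the nearest pair of seat edges (so the leg's bounding box is flush with the corner).

B is a chair: 480×408 mm seat, 34 mm thick, top at z = 452 mm, on four 44 mm square corner legs flush with the seat edges. A 18 mm thick backrest slab spans the full seat width, extending 534 mm above the seat top, its back face flush with the seat's +y edge. Two armrests of 37×37 mm section run along each side from the seat's front edge to the front of the backrest, top faces 216 mm above the seat top and outer faces flush with the seat's x-edges; a 37×37 mm post under the front of each armrest stands on the seat at the front corner.

The chair is against the stool's +x side, with their −y faces flush.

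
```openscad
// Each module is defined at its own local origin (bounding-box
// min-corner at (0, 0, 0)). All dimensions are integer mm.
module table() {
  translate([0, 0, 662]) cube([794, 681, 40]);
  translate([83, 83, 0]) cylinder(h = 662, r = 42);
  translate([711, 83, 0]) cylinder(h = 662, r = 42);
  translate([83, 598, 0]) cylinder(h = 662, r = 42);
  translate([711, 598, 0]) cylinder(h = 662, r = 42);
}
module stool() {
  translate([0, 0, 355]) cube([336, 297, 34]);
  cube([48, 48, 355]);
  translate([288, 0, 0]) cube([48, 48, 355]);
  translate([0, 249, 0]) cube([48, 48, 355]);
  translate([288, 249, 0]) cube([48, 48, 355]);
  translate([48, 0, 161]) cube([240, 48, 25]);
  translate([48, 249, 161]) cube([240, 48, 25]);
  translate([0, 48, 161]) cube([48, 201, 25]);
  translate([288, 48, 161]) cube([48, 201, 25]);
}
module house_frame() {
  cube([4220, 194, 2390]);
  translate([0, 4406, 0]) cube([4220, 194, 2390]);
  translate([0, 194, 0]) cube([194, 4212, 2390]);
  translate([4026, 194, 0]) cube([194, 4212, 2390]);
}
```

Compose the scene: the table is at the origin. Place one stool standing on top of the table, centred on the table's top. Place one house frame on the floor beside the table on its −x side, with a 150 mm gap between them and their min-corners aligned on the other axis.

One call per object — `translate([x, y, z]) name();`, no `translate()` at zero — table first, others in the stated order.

table();
translate([229, 192, 702]) stool();
translate([-4370, 0, 0]) house_frame();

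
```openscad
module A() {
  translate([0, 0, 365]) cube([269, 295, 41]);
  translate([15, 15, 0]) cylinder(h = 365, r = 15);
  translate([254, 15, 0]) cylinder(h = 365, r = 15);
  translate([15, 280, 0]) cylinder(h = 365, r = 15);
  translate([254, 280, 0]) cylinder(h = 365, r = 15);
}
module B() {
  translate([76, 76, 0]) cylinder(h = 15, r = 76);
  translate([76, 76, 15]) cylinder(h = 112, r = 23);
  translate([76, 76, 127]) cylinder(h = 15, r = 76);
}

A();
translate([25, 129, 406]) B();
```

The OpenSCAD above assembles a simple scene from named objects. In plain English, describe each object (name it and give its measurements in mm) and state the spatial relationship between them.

A is a simple wooden stool: a rectangular seat 269 mm (x) by 295 mm (y), 41 mm thick, top face at z = 406 mm, on four round legs, each 30 mm in diameter. The legs rest on z = 0, each leg's axis is inset half a diameter from the nearest pair of seat edges (so the leg's bounding box is flush with the corner).

B is a spool: two coaxial disc flanges of radius 76 mm and thickness 15 mm, joined by a core cylinder of radius 23 mm and height 112 mm. The lower flange rests on z = 0 and the three cylinders share a vertical axis.

The spool is on top of the stool.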